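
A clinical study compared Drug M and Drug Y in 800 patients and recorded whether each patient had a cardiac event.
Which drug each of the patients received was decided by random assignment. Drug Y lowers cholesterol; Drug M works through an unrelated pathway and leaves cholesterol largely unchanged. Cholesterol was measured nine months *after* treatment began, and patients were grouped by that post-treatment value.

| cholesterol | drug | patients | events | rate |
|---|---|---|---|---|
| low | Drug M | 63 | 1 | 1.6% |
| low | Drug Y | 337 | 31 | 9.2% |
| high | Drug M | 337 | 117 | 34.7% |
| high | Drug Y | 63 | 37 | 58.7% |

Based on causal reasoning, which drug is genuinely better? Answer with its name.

The distribution of cholesterol is itself part of what the drug does — it is an intermediate outcome. Holding it fixed would remove that part of the effect; the total effect is the pooled difference.
Pooled: Drug M 29.5% vs Drug Y 17.0%; Drug Y is lower overall.

Drug Y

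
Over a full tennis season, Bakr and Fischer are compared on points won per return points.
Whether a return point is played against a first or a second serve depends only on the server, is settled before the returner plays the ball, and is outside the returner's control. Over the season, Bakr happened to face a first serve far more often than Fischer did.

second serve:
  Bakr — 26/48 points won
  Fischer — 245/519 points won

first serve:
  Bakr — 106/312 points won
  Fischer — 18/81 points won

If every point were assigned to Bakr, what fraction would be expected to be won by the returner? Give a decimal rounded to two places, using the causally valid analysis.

0.46

The serve type-specific comparison favours Bakr throughout, but the pooled figures favour Fischer. The question is whether to condition on serve type.
Serve type is set before the player has any effect — it is not caused by the player — and it independently drives the outcome. That makes it a confounder, so the causal comparison is within serve type levels.
Standardising Bakr to the population serve type mix: 0.591·26/48 + 0.409·106/312 = 0.459.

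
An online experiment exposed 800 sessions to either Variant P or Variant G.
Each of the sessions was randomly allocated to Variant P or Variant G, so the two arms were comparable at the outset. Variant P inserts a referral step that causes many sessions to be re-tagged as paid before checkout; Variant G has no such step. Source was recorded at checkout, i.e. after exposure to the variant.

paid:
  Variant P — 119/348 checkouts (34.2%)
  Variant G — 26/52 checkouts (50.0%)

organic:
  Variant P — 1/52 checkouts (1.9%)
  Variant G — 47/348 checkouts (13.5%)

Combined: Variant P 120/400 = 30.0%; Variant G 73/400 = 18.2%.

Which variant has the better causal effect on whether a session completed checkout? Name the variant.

Variant P

The distribution of traffic source is itself part of what the variant does — it is an intermediate outcome. Holding it fixed would remove that part of the effect; the total effect is the pooled difference.
Pooled: Variant P 30.0% vs Variant G 18.2%; Variant P is higher overall.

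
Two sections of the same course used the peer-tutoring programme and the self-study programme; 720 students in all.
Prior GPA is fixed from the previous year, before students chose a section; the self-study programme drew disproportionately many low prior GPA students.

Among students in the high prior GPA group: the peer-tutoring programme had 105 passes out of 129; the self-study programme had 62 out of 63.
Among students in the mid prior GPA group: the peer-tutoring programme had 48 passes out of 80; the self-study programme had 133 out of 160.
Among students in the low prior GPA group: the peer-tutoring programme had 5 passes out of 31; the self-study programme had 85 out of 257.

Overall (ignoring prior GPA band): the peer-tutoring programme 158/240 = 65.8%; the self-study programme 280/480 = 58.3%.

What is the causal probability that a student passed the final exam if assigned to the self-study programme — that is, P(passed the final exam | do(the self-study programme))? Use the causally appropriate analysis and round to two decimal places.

0.67

the self-study programme is higher inside every prior GPA band stratum but the peer-tutoring programme is higher in aggregate. Whether to stratify depends on how prior GPA band relates to the teaching method.
Nothing the teaching method does changes prior GPA band; the imbalance is an allocation artefact. With prior GPA band also predicting the outcome, the pooled figure is confounded, and the within-stratum comparison is the causal one.
Standardising the self-study programme to the population prior GPA band mix: 0.267·62/63 + 0.333·133/160 + 0.400·85/257 = 0.672.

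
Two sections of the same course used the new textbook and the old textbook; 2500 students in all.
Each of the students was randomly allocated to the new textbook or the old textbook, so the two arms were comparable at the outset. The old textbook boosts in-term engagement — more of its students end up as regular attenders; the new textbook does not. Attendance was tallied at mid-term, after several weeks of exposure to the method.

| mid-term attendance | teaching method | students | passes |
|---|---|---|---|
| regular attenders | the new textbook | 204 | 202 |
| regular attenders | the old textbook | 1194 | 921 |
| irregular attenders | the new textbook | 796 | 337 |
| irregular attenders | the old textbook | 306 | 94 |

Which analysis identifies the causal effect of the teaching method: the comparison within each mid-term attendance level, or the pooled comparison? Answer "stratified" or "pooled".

the new textbook is higher inside every mid-term attendance stratum but the old textbook is higher in aggregate. Whether to stratify depends on how mid-term attendance relates to the teaching method.
Mid-term attendance is recorded after the teaching method and is itself shifted by it — it sits on the causal path from teaching method to outcome. Conditioning on a mediator would strip out part of the effect we want; the pooled comparison gives the total causal effect.
Pooled: the new textbook 53.9% vs the old textbook 67.7%; the old textbook is higher overall.

pooled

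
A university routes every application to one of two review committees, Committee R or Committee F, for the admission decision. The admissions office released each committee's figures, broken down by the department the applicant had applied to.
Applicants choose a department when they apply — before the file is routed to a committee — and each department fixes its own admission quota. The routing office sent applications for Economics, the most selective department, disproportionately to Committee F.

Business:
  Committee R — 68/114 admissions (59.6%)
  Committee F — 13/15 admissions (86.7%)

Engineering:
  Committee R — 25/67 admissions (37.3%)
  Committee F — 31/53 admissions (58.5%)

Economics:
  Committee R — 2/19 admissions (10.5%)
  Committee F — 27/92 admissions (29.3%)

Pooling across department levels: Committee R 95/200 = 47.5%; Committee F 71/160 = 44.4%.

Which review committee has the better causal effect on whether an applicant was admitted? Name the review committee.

Committee F is higher inside every department stratum but Committee R is higher in aggregate. Whether to stratify depends on how department relates to the review committee.
Department differs across review committees for reasons unrelated to any effect of the review committee itself, and it separately predicts the outcome — a classic confounder. We must compare within department levels.
Within each level — Business: 59.6% vs 86.7%; Engineering: 37.3% vs 58.5%; Economics: 10.5% vs 29.3% — Committee F is higher every time.

Committee F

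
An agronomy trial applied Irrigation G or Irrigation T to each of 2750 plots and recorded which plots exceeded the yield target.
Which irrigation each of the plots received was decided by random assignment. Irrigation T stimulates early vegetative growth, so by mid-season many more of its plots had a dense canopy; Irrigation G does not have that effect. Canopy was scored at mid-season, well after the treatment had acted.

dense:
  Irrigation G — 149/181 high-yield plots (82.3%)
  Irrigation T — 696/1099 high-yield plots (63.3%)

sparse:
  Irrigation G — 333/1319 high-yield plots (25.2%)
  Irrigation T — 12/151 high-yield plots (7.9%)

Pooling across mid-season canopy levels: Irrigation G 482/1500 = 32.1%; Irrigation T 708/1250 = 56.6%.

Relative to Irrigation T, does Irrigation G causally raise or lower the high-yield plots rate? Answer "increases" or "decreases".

The mid-season canopy-specific comparison favours Irrigation G throughout, but the pooled figures favour Irrigation T. The question is whether to condition on mid-season canopy.
Stratifying would compare irrigations among plots the irrigations themselves sorted into mid-season canopy groups — a form of selection on an intermediate. The unconditioned pooled rates give the total causal effect.
Pooled: Irrigation G 32.1% vs Irrigation T 56.6%; Irrigation T is higher overall.

decreases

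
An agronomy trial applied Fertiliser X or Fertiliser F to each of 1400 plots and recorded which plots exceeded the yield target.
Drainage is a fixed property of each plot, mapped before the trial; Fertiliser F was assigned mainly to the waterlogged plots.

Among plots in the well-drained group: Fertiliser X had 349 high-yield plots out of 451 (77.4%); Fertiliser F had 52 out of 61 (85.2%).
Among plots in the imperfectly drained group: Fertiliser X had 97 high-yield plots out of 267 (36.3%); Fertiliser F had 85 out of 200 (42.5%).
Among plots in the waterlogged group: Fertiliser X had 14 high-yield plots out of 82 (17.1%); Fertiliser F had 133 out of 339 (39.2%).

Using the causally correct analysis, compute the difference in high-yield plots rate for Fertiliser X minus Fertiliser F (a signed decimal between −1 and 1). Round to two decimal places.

-0.12

Field drainage is set before the fertiliser has any effect — it is not caused by the fertiliser — and it independently drives the outcome. That makes it a confounder, so the causal comparison is within field drainage levels.
Adjusting over the population distribution of field drainage: 0.366·(0.774−0.852) + 0.334·(0.363−0.425) + 0.301·(0.171−0.392) = -0.116.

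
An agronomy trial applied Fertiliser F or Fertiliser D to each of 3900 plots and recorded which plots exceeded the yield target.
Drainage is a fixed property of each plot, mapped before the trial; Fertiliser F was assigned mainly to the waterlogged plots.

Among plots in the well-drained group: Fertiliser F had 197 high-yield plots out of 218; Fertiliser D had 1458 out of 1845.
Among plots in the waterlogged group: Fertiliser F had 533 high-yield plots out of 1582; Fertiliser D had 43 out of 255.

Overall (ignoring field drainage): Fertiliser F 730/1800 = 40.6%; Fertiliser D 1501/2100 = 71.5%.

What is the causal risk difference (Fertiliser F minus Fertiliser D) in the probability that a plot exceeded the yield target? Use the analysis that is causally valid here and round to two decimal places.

+0.14

The field drainage-specific comparison favours Fertiliser F throughout, but the pooled figures favour Fertiliser D. The question is whether to condition on field drainage.
The imbalance in field drainage arose from how plots were allocated, not from anything the fertiliser did; and field drainage independently affects the outcome. The pooled gap is confounded — condition on field drainage.
Adjusting over the population distribution of field drainage: 0.529·(0.904−0.790) + 0.471·(0.337−0.169) = +0.139.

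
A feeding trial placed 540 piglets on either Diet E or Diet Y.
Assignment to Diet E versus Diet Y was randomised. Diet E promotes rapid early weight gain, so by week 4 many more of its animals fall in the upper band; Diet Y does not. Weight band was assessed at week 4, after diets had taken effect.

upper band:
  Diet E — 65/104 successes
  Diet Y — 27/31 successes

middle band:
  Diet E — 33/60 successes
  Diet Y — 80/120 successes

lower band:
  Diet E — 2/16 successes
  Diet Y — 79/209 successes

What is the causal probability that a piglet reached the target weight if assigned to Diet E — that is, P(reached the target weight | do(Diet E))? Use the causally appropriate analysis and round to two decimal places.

0.56

Week-4 weight band is recorded after the diet and is itself shifted by it — it sits on the causal path from diet to outcome. Conditioning on a mediator would strip out part of the effect we want; the pooled comparison gives the total causal effect.
So P(outcome | do(Diet E)) is just the pooled rate for Diet E: 100/180 = 0.556.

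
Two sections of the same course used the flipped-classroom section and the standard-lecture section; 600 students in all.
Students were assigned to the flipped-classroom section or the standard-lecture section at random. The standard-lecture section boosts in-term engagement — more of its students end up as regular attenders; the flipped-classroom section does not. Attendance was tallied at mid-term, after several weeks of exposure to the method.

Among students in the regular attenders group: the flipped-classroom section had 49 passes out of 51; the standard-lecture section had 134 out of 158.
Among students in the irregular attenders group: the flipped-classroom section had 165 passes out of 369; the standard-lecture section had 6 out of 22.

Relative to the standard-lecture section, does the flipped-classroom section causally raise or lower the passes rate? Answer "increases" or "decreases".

decreases

The stratified and pooled comparisons disagree (the flipped-classroom section wins within each mid-term attendance; the standard-lecture section wins overall), so the answer turns on the causal role of mid-term attendance.
The distribution of mid-term attendance is itself part of what the teaching method does — it is an intermediate outcome. Holding it fixed would remove that part of the effect; the total effect is the pooled difference.
Pooled: the flipped-classroom section 51.0% vs the standard-lecture section 77.8%; the standard-lecture section is higher overall.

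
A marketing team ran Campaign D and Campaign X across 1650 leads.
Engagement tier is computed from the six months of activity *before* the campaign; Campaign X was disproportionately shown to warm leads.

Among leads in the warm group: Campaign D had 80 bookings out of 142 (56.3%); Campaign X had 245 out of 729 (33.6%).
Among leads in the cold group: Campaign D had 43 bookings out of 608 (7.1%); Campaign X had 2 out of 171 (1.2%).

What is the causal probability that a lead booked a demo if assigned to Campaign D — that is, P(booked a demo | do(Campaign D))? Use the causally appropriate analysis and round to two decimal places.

The imbalance in engagement tier arose from how leads were allocated, not from anything the campaign did; and engagement tier independently affects the outcome. The pooled gap is confounded — condition on engagement tier.
Standardising Campaign D to the population engagement tier mix: 0.528·80/142 + 0.472·43/608 = 0.331.

0.33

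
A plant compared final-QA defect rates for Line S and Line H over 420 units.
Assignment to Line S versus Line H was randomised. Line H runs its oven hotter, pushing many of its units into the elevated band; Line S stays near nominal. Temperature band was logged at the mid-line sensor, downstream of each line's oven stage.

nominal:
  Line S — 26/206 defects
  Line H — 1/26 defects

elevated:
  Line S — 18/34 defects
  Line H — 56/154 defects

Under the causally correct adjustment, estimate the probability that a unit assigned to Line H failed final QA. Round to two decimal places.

0.32

The in-process temperature band-specific comparison favours Line H throughout, but the pooled figures favour Line S. The question is whether to condition on in-process temperature band.
The distribution of in-process temperature band is itself part of what the line does — it is an intermediate outcome. Holding it fixed would remove that part of the effect; the total effect is the pooled difference.
So P(outcome | do(Line H)) is just the pooled rate for Line H: 57/180 = 0.317.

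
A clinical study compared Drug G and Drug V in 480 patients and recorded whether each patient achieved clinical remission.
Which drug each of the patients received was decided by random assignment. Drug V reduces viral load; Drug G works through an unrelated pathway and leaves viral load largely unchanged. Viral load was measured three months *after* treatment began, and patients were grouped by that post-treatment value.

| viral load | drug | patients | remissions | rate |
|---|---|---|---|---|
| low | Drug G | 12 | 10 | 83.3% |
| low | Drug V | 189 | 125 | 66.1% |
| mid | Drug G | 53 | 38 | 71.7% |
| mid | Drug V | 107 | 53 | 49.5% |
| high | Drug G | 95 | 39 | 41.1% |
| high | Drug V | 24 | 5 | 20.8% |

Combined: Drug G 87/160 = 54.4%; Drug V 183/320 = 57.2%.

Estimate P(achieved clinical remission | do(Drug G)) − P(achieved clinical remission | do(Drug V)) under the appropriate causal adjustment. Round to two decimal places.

Stratifying would compare drugs among patients the drugs themselves sorted into viral load groups — a form of selection on an intermediate. The unconditioned pooled rates give the total causal effect.
The causal difference is the pooled difference: 0.544 − 0.572 = -0.028.

-0.03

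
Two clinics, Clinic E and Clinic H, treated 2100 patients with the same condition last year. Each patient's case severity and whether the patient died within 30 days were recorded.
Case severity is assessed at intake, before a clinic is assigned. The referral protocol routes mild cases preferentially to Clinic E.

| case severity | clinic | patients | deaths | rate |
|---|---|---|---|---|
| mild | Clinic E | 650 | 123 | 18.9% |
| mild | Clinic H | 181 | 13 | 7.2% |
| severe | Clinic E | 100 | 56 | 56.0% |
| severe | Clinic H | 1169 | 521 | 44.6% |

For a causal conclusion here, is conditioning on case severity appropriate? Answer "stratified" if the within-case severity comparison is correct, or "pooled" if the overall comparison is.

stratified

The case severity-specific comparison favours Clinic H throughout, but the pooled figures favour Clinic E. The question is whether to condition on case severity.
Nothing the clinic does changes case severity; the imbalance is an allocation artefact. With case severity also predicting the outcome, the pooled figure is confounded, and the within-stratum comparison is the causal one.
Within each level — mild: 18.9% vs 7.2%; severe: 56.0% vs 44.6% — Clinic H is lower every time.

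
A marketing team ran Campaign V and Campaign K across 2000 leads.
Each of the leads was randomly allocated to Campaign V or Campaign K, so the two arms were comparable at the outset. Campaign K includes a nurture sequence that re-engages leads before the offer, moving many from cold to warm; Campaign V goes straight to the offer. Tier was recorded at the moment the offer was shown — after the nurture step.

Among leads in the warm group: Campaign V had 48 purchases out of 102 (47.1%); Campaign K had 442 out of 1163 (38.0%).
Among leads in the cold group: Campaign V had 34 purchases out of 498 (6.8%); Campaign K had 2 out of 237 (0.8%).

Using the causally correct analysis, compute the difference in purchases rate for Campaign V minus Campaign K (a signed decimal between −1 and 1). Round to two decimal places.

-0.18

Within every engagement tier level Campaign V has the higher rate, yet pooled Campaign K does — Simpson's reversal.
The distribution of engagement tier is itself part of what the campaign does — it is an intermediate outcome. Holding it fixed would remove that part of the effect; the total effect is the pooled difference.
The causal difference is the pooled difference: 0.137 − 0.317 = -0.180.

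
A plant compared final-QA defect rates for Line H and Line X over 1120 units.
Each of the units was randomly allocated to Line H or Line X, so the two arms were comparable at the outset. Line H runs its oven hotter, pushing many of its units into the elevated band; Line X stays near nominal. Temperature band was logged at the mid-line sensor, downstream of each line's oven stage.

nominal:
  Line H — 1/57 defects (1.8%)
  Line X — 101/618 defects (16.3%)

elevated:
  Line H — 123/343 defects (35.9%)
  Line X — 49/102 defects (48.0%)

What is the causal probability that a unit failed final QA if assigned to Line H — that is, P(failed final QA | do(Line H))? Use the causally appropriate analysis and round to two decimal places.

The stratified and pooled comparisons disagree (Line H wins within each in-process temperature band; Line X wins overall), so the answer turns on the causal role of in-process temperature band.
In-process temperature band here is a post-treatment variable shaped by the line; conditioning on it would introduce bias rather than remove it. The overall comparison is the causal one.
So P(outcome | do(Line H)) is just the pooled rate for Line H: 124/400 = 0.310.

0.31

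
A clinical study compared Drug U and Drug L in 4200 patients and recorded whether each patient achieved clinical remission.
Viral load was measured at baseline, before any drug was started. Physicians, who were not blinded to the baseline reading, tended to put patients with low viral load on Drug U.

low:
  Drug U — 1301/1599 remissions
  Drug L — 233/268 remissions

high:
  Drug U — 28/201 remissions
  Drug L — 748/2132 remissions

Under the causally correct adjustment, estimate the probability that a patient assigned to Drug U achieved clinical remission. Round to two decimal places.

The stratified and pooled comparisons disagree (Drug L wins within each viral load; Drug U wins overall), so the answer turns on the causal role of viral load.
Here viral load is a common cause — it drives both which drug a case falls under and the outcome. The crude comparison mixes populations; the stratum-specific rates are the causally relevant ones.
Standardising Drug U to the population viral load mix: 0.445·1301/1599 + 0.555·28/201 = 0.439.

0.44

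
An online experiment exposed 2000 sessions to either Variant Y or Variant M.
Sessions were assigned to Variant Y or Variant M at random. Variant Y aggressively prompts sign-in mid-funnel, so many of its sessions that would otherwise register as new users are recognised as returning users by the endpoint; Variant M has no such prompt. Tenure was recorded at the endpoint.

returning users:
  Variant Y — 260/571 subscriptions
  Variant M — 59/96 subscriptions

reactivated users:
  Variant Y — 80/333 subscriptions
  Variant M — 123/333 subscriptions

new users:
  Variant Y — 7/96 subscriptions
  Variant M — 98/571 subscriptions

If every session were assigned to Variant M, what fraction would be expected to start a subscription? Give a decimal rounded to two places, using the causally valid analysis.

The stratified and pooled comparisons disagree (Variant M wins within each user tenure; Variant Y wins overall), so the answer turns on the causal role of user tenure.
User tenure is recorded after the variant and is itself shifted by it — it sits on the causal path from variant to outcome. Conditioning on a mediator would strip out part of the effect we want; the pooled comparison gives the total causal effect.
So P(outcome | do(Variant M)) is just the pooled rate for Variant M: 280/1000 = 0.280.

0.28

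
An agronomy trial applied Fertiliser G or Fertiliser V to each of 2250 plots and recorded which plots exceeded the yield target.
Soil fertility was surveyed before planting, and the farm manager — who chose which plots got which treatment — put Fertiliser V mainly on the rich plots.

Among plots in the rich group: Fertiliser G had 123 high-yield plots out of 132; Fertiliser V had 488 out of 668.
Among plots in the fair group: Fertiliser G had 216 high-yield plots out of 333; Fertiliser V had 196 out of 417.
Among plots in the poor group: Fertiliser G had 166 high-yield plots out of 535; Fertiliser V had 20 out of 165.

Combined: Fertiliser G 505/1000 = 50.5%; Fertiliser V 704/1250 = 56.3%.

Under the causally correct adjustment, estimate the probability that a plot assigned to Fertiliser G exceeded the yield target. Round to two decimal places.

0.64

The imbalance in soil fertility arose from how plots were allocated, not from anything the fertiliser did; and soil fertility independently affects the outcome. The pooled gap is confounded — condition on soil fertility.
Standardising Fertiliser G to the population soil fertility mix: 0.356·123/132 + 0.333·216/333 + 0.311·166/535 = 0.644.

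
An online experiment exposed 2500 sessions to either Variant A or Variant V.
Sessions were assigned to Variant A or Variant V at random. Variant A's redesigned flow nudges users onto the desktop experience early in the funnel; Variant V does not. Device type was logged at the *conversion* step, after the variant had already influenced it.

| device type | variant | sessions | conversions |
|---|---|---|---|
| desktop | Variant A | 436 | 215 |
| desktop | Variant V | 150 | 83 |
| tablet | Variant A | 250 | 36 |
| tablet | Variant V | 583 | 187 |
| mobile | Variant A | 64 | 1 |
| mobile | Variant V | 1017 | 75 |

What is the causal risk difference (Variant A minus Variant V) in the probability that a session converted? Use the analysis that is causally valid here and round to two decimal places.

The stratified and pooled comparisons disagree (Variant V wins within each device type; Variant A wins overall), so the answer turns on the causal role of device type.
Device type here is a post-treatment variable shaped by the variant; conditioning on it would introduce bias rather than remove it. The overall comparison is the causal one.
The causal difference is the pooled difference: 0.336 − 0.197 = +0.139.

+0.14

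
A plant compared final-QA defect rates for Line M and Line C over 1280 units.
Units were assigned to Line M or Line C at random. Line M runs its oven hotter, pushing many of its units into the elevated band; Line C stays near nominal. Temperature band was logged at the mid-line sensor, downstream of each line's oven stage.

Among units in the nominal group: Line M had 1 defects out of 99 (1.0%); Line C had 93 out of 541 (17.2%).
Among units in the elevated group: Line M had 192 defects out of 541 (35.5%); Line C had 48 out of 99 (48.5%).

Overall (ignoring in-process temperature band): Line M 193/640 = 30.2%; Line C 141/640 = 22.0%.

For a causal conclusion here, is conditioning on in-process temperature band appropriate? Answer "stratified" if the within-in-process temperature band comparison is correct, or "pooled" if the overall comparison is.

pooled

Within every in-process temperature band level Line M has the lower rate, yet pooled Line C does — Simpson's reversal.
In-process temperature band is downstream of the line. One should not condition on a consequence of treatment, so the overall rates are the right comparison.
Pooled: Line M 30.2% vs Line C 22.0%; Line C is lower overall.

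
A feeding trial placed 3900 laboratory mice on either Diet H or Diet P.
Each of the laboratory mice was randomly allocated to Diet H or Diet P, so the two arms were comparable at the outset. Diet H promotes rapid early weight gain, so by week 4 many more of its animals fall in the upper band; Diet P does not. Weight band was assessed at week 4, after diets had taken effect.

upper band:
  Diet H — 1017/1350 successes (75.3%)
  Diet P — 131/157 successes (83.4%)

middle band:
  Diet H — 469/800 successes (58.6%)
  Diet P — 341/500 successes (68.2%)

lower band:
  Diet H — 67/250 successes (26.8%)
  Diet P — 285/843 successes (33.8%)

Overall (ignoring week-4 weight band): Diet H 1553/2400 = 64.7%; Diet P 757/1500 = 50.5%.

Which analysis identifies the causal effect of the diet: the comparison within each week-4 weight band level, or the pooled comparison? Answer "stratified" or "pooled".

pooled

Week-4 weight band here is a post-treatment variable shaped by the diet; conditioning on it would introduce bias rather than remove it. The overall comparison is the causal one.
Pooled: Diet H 64.7% vs Diet P 50.5%; Diet H is higher overall.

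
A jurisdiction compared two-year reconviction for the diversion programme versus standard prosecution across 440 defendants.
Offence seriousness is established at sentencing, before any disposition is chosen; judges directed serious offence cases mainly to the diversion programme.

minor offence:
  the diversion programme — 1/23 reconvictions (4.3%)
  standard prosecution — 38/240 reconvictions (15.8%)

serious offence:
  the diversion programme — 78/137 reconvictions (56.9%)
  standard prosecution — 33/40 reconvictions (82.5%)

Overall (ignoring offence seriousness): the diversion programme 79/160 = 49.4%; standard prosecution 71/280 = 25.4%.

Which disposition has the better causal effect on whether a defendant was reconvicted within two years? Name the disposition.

the diversion programme

The offence seriousness-specific comparison favours the diversion programme throughout, but the pooled figures favour standard prosecution. The question is whether to condition on offence seriousness.
Since offence seriousness is a pre-existing factor (not a product of the disposition) and it affects the outcome on its own, it is a confounder. The stratified rates, not the pooled rate, identify the causal effect.
Within each level — minor offence: 4.3% vs 15.8%; serious offence: 56.9% vs 82.5% — the diversion programme is lower every time.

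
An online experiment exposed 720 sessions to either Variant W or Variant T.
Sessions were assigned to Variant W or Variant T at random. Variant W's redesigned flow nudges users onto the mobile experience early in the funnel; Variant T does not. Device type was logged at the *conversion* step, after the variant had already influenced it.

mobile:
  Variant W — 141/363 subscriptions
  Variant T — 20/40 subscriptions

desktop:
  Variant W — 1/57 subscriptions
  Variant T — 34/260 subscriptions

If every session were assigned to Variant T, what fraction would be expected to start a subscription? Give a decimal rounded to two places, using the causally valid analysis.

The device type-specific comparison favours Variant T throughout, but the pooled figures favour Variant W. The question is whether to condition on device type.
Device type lies on the pathway variant → device type → outcome, so adjusting for it blocks the indirect effect. For the total causal effect of variant, use the unadjusted pooled rates.
So P(outcome | do(Variant T)) is just the pooled rate for Variant T: 54/300 = 0.180.

0.18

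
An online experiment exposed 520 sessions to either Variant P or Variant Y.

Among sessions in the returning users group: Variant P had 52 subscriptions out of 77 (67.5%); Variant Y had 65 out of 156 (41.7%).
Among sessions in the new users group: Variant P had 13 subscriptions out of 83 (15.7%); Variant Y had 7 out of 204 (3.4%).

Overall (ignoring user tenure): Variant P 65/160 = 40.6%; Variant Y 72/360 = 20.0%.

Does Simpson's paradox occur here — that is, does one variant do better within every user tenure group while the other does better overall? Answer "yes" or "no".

Within each user tenure level (returning users 67.5% vs 41.7%; new users 15.7% vs 3.4%), Variant P has the higher rate every time. Pooled: 40.6% vs 20.0% — Variant P has the higher rate overall. They agree.

no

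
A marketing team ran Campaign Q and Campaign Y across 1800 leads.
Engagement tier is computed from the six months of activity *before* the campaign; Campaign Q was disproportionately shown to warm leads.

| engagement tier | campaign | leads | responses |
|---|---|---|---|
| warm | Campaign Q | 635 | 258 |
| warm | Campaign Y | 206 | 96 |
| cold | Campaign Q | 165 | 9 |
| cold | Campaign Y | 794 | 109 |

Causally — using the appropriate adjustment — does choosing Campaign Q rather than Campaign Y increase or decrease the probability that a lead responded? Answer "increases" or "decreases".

decreases

The stratified and pooled comparisons disagree (Campaign Y wins within each engagement tier; Campaign Q wins overall), so the answer turns on the causal role of engagement tier.
Engagement tier satisfies the back-door criterion: it is not a descendant of the campaign, and it blocks the spurious path from campaign to outcome. Adjusting for it (i.e., using the within-engagement tier rates) gives the causal effect.
Within each level — warm: 40.6% vs 46.6%; cold: 5.5% vs 13.7% — Campaign Y is higher every time.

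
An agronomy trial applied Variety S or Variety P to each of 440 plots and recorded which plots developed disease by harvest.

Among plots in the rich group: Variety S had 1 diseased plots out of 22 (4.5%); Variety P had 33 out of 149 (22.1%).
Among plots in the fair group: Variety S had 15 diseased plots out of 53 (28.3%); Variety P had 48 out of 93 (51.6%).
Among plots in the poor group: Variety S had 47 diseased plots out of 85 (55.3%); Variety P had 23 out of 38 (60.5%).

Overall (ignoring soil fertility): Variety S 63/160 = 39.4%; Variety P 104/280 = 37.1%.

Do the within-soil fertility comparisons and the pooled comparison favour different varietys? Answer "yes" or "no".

yes

Within each soil fertility level (rich 4.5% vs 22.1%; fair 28.3% vs 51.6%; poor 55.3% vs 60.5%), Variety S has the lower rate every time. Pooled: 39.4% vs 37.1% — Variety P has the lower rate overall. The two comparisons disagree.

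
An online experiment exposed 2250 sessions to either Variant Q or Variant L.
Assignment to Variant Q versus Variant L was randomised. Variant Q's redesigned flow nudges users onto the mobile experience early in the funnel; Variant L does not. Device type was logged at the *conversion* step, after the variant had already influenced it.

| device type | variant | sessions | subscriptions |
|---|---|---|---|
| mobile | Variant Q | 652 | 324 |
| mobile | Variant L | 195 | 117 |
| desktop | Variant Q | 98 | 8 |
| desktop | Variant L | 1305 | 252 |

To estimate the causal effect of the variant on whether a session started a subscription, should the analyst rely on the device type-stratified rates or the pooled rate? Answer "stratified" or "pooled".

pooled

Because the variant influences device type, device type is a post-treatment mediator, not a confounder. Stratifying on it would bias the estimate; the causal effect is the crude pooled difference.
Pooled: Variant Q 44.3% vs Variant L 24.6%; Variant Q is higher overall.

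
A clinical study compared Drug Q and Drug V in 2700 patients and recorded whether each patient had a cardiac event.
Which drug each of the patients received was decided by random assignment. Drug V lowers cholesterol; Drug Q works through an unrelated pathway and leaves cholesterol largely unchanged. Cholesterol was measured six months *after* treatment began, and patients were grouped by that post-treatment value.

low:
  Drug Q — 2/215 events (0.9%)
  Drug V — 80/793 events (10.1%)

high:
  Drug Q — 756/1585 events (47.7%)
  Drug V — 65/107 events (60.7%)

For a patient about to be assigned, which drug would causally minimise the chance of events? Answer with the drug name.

Drug V

Because the drug influences cholesterol, cholesterol is a post-treatment mediator, not a confounder. Stratifying on it would bias the estimate; the causal effect is the crude pooled difference.
Pooled: Drug Q 42.1% vs Drug V 16.1%; Drug V is lower overall.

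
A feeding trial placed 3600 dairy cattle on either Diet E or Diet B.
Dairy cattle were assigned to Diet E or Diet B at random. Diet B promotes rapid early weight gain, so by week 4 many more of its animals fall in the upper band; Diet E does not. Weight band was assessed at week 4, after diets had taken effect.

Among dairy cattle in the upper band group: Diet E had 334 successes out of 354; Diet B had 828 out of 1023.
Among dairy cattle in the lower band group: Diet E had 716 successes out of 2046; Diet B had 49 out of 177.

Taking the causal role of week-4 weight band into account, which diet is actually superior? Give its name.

Diet B

The distribution of week-4 weight band is itself part of what the diet does — it is an intermediate outcome. Holding it fixed would remove that part of the effect; the total effect is the pooled difference.
Pooled: Diet E 43.8% vs Diet B 73.1%; Diet B is higher overall.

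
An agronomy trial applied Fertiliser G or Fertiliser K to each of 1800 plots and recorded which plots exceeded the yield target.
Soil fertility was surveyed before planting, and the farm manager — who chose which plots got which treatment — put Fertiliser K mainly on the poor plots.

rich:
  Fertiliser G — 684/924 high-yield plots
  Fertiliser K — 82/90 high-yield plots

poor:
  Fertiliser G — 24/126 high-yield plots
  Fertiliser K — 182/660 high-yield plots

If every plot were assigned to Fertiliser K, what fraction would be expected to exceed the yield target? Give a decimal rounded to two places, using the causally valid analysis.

Here soil fertility is a common cause — it drives both which fertiliser a case falls under and the outcome. The crude comparison mixes populations; the stratum-specific rates are the causally relevant ones.
Standardising Fertiliser K to the population soil fertility mix: 0.563·82/90 + 0.437·182/660 = 0.634.

0.63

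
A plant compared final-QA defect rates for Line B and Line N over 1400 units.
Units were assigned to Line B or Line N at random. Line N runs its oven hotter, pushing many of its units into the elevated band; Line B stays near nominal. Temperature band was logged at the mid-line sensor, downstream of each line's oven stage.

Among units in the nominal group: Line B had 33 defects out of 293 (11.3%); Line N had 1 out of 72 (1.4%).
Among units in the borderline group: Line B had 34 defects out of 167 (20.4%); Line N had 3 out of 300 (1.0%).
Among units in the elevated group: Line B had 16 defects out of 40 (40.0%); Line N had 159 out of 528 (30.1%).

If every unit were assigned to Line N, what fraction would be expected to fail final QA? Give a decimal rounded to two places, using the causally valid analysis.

The distribution of in-process temperature band is itself part of what the line does — it is an intermediate outcome. Holding it fixed would remove that part of the effect; the total effect is the pooled difference.
So P(outcome | do(Line N)) is just the pooled rate for Line N: 163/900 = 0.181.

0.18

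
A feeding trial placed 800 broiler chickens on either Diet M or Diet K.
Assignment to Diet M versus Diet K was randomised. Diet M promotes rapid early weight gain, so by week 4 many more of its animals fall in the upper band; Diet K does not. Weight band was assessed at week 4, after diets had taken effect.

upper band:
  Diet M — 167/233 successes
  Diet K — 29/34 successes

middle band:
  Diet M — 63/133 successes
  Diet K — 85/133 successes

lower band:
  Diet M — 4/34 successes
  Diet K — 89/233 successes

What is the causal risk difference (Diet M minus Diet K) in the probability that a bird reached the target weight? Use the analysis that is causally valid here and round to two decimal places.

Week-4 weight band is recorded after the diet and is itself shifted by it — it sits on the causal path from diet to outcome. Conditioning on a mediator would strip out part of the effect we want; the pooled comparison gives the total causal effect.
The causal difference is the pooled difference: 0.585 − 0.507 = +0.077.

+0.08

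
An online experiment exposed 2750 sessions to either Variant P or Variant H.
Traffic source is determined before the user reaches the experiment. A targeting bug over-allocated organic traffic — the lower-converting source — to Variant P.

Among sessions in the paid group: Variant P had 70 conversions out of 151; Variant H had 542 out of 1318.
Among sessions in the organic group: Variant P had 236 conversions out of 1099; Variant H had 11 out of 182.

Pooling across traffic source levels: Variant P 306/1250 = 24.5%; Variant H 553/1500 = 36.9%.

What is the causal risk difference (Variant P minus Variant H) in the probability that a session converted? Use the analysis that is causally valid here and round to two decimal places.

+0.10

Traffic source is set before the variant has any effect — it is not caused by the variant — and it independently drives the outcome. That makes it a confounder, so the causal comparison is within traffic source levels.
Adjusting over the population distribution of traffic source: 0.534·(0.464−0.411) + 0.466·(0.215−0.060) = +0.100.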